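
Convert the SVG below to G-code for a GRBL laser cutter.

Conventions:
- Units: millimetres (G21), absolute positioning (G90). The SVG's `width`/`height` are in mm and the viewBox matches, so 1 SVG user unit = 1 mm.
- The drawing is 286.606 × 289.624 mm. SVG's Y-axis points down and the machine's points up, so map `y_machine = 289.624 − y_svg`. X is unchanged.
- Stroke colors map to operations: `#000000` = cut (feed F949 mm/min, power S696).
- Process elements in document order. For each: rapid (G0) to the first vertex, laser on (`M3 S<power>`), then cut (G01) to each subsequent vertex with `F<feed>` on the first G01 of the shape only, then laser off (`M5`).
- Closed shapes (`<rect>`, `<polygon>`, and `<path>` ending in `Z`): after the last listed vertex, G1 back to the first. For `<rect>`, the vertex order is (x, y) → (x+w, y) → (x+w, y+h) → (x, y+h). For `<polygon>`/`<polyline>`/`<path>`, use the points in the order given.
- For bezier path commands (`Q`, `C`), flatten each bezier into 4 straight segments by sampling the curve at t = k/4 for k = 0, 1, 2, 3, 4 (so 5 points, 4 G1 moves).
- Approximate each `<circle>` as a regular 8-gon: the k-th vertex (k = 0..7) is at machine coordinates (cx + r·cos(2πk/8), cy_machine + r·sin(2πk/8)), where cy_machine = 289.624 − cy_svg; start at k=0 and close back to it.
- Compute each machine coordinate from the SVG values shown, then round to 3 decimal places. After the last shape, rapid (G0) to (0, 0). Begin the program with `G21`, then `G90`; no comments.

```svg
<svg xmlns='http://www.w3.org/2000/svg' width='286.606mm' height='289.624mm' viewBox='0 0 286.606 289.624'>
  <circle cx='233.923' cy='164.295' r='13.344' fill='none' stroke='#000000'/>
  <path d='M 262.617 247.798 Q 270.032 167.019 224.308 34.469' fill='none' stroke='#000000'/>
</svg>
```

G21
G90
G0 X247.267 Y125.329
M3 S696
G01 X243.359 Y134.765 F949
G01 X233.923 Y138.673
G01 X224.487 Y134.765
G01 X220.579 Y125.329
G01 X224.487 Y115.893
G01 X233.923 Y111.985
G01 X243.359 Y115.893
G01 X247.267 Y125.329
M5
G0 X262.617 Y41.826
M3 S696
G01 X263.003 Y85.451 F949
G01 X256.747 Y135.548
G01 X243.849 Y192.116
G01 X224.308 Y255.155
M5
G0 X0.000 Y0.000

Since the viewBox matches the mm dimensions, user units are millimetres directly. The only transform is the Y-flip y_m = 289.624 − y_svg.

Shape 1 is a circle drawn with `<circle>`. Its stroke #000000 means cut at S696, F949. After flipping Y the toolpath is (247.267,125.329) → (243.359,134.765) → (233.923,138.673) → (224.487,134.765) → (220.579,125.329) → (224.487,115.893) → (233.923,111.985) → (243.359,115.893) → (247.267,125.329), returning to the start.

Shape 2 is a quadratic bezier drawn with `<path>`. Its stroke #000000 means cut at S696, F949. After flipping Y the toolpath is (262.617,41.826) → (263.003,85.451) → (256.747,135.548) → (243.849,192.116) → (224.308,255.155).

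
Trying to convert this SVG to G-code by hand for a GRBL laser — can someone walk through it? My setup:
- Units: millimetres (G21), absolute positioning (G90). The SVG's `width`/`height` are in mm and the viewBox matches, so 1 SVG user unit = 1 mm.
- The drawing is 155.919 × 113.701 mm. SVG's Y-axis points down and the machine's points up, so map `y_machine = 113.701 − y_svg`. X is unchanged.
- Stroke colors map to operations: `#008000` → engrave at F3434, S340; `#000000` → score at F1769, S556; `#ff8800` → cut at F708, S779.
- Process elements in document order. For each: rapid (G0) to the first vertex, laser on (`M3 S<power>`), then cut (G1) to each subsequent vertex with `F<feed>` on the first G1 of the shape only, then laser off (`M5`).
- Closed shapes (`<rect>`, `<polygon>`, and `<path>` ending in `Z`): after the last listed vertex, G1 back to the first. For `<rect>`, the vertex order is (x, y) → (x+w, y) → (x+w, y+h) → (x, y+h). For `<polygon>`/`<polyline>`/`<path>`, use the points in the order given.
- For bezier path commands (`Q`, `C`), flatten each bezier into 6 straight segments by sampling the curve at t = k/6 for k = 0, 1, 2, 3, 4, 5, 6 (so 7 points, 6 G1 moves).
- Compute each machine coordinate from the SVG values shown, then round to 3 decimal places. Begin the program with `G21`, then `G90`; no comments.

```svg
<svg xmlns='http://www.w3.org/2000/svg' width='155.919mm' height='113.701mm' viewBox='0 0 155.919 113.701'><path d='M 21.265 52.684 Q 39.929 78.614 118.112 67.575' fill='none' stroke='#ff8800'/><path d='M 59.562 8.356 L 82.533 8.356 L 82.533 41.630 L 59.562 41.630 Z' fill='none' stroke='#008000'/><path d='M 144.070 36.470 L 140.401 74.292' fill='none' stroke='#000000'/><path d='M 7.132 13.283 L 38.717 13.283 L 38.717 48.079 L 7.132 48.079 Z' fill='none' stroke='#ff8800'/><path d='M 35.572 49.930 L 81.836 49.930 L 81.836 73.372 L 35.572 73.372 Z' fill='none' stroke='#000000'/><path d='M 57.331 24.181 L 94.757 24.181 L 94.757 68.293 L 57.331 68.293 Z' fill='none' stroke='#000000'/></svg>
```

G21
G90
G0 X21.265 Y61.017
M3 S779
G1 X29.140 Y53.401 F708
G1 X40.321 Y47.838
G1 X54.809 Y44.329
G1 X72.603 Y42.874
G1 X93.704 Y43.473
G1 X118.112 Y46.126
M5
G0 X59.562 Y105.345
M3 S340
G1 X82.533 Y105.345 F3434
G1 X82.533 Y72.071
G1 X59.562 Y72.071
G1 X59.562 Y105.345
M5
G0 X144.070 Y77.231
M3 S556
G1 X140.401 Y39.409 F1769
M5
G0 X7.132 Y100.418
M3 S779
G1 X38.717 Y100.418 F708
G1 X38.717 Y65.622
G1 X7.132 Y65.622
G1 X7.132 Y100.418
M5
G0 X35.572 Y63.771
M3 S556
G1 X81.836 Y63.771 F1769
G1 X81.836 Y40.329
G1 X35.572 Y40.329
G1 X35.572 Y63.771
M5
G0 X57.331 Y89.520
M3 S556
G1 X94.757 Y89.520 F1769
G1 X94.757 Y45.408
G1 X57.331 Y45.408
G1 X57.331 Y89.520
M5

Since the viewBox matches the mm dimensions, user units are millimetres directly. The only transform is the Y-flip y_m = 113.701 − y_svg.

Shape 1 is a quadratic bezier drawn with `<path>`. Its stroke #ff8800 means cut at S779, F708. After flipping Y the toolpath is (21.265,61.017) → (29.140,53.401) → (40.321,47.838) → (54.809,44.329) → (72.603,42.874) → (93.704,43.473) → (118.112,46.126).

Shape 2 is a rectangle drawn with `<path>`. Its stroke #008000 means engrave at S340, F3434. After flipping Y the toolpath is (59.562,105.345) → (82.533,105.345) → (82.533,72.071) → (59.562,72.071) → (59.562,105.345), returning to the start.

Shape 3 is a line segment drawn with `<path>`. Its stroke #000000 means score at S556, F1769. After flipping Y the toolpath is (144.070,77.231) → (140.401,39.409).

Shape 4 is a rectangle drawn with `<path>`. Its stroke #ff8800 means cut at S779, F708. After flipping Y the toolpath is (7.132,100.418) → (38.717,100.418) → (38.717,65.622) → (7.132,65.622) → (7.132,100.418), returning to the start.

Shape 5 is a rectangle drawn with `<path>`. Its stroke #000000 means score at S556, F1769. After flipping Y the toolpath is (35.572,63.771) → (81.836,63.771) → (81.836,40.329) → (35.572,40.329) → (35.572,63.771), returning to the start.

Shape 6 is a rectangle drawn with `<path>`. Its stroke #000000 means score at S556, F1769. After flipping Y the toolpath is (57.331,89.520) → (94.757,89.520) → (94.757,45.408) → (57.331,45.408) → (57.331,89.520), returning to the start.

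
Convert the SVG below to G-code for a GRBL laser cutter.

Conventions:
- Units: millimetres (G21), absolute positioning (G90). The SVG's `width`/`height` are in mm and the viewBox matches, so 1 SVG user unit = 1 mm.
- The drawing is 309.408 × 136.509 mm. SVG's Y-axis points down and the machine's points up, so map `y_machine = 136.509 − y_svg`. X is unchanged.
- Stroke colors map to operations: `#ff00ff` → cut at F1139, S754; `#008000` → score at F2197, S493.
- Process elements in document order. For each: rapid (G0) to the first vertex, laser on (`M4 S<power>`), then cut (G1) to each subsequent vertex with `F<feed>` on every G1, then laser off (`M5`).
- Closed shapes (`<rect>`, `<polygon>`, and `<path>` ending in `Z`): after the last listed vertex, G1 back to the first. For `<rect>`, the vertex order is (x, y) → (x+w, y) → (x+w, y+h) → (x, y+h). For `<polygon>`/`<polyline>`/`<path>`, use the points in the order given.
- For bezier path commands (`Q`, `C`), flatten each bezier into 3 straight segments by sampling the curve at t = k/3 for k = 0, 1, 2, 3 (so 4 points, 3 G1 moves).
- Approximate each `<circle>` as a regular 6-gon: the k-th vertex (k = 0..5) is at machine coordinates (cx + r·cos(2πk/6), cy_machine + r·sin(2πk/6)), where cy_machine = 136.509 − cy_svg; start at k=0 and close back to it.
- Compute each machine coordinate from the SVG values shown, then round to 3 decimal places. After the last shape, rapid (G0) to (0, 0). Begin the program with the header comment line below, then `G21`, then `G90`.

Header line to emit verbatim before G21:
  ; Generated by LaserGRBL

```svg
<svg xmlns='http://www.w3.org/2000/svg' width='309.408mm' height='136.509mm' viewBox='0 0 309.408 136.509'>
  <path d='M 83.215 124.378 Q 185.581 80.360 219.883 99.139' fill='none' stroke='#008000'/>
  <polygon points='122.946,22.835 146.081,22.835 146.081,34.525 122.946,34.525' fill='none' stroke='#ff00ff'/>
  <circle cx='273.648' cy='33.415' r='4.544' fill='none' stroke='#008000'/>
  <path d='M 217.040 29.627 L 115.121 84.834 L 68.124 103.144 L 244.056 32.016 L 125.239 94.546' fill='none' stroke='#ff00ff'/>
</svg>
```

Since the viewBox matches the mm dimensions, user units are millimetres directly. The only transform is the Y-flip y_m = 136.509 − y_svg.

Shape 1 is a quadratic bezier drawn with `<path>`. Its stroke #008000 means score at S493, F2197. After flipping Y the toolpath is (83.215,12.131) → (143.896,34.499) → (189.452,42.912) → (219.883,37.370).

Shape 2 is a rectangle drawn with `<polygon>`. Its stroke #ff00ff means cut at S754, F1139. After flipping Y the toolpath is (122.946,113.674) → (146.081,113.674) → (146.081,101.984) → (122.946,101.984) → (122.946,113.674), returning to the start.

Shape 3 is a circle drawn with `<circle>`. Its stroke #008000 means score at S493, F2197. After flipping Y the toolpath is (278.192,103.094) → (275.920,107.029) → (271.376,107.029) → (269.104,103.094) → (271.376,99.159) → (275.920,99.159) → (278.192,103.094), returning to the start.

Shape 4 is a open polyline drawn with `<path>`. Its stroke #ff00ff means cut at S754, F1139. After flipping Y the toolpath is (217.040,106.882) → (115.121,51.675) → (68.124,33.365) → (244.056,104.493) → (125.239,41.963).

; Generated by LaserGRBL
G21
G90
G0 X83.215 Y12.131
M4 S493
G1 X143.896 Y34.499 F2197
G1 X189.452 Y42.912 F2197
G1 X219.883 Y37.370 F2197
M5
G0 X122.946 Y113.674
M4 S754
G1 X146.081 Y113.674 F1139
G1 X146.081 Y101.984 F1139
G1 X122.946 Y101.984 F1139
G1 X122.946 Y113.674 F1139
M5
G0 X278.192 Y103.094
M4 S493
G1 X275.920 Y107.029 F2197
G1 X271.376 Y107.029 F2197
G1 X269.104 Y103.094 F2197
G1 X271.376 Y99.159 F2197
G1 X275.920 Y99.159 F2197
G1 X278.192 Y103.094 F2197
M5
G0 X217.040 Y106.882
M4 S754
G1 X115.121 Y51.675 F1139
G1 X68.124 Y33.365 F1139
G1 X244.056 Y104.493 F1139
G1 X125.239 Y41.963 F1139
M5
G0 X0.000 Y0.000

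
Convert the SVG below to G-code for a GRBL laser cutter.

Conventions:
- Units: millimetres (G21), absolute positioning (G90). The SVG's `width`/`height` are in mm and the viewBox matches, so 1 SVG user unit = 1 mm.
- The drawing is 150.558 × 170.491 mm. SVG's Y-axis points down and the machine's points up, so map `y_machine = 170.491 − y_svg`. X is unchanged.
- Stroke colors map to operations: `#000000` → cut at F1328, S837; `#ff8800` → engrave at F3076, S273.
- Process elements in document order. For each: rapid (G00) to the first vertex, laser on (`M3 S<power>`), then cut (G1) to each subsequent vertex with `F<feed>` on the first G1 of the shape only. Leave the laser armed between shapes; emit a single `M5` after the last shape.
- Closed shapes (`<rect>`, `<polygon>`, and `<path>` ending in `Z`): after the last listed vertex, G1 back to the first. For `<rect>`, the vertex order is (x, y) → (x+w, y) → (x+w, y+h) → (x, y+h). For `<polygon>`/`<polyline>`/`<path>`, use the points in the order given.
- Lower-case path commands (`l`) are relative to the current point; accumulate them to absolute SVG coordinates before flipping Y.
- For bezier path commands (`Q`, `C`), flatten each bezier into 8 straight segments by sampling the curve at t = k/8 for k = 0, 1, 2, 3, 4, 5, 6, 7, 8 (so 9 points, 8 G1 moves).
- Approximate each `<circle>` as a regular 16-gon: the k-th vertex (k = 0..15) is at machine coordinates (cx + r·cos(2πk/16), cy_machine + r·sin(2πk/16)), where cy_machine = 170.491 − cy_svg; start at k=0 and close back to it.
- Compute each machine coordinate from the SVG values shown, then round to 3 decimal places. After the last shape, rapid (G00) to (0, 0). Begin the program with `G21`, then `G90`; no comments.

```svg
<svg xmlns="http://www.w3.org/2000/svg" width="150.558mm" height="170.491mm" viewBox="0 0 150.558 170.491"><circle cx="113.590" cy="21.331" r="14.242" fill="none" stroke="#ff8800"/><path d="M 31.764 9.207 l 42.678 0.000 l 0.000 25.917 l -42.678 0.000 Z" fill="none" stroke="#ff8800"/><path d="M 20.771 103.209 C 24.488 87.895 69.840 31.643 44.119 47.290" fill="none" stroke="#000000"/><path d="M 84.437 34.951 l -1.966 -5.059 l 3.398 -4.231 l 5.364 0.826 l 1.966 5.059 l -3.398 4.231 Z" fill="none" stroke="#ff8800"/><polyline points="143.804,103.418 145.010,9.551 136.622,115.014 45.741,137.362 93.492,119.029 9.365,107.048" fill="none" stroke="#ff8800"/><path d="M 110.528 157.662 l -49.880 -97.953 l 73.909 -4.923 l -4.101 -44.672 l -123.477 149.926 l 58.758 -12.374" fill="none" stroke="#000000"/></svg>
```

1 u = 1 mm; y_m = 170.491 − y.

[1] `<circle>` circle, #ff8800→engrave S273 F3076: (127.832,149.160) → (126.748,154.610) → (123.661,159.231) → (119.040,162.318) → (113.590,163.402) → (108.140,162.318) → (103.519,159.231) → (100.432,154.610) → (99.348,149.160) → (100.432,143.710) → (103.519,139.089) → (108.140,136.002) → (113.590,134.918) → (119.040,136.002) → (123.661,139.089) → (126.748,143.710) → (127.832,149.160) (closed)

[2] `<path>` rectangle, #ff8800→engrave S273 F3076: (31.764,161.284) → (74.442,161.284) → (74.442,135.367) → (31.764,135.367) → (31.764,161.284) (closed)

[3] `<path>` cubic bezier, #000000→cut S837 F1328: (20.771,67.282) → (23.896,74.723) → (29.604,84.680) → (36.574,95.831) → (43.484,106.852) → (49.015,116.422) → (51.845,123.218) → (50.653,125.919) → (44.119,123.201)

[4] `<path>` regular polygon, #ff8800→engrave S273 F3076: (84.437,135.540) → (82.471,140.599) → (85.869,144.830) → (91.233,144.004) → (93.199,138.945) → (89.801,134.714) → (84.437,135.540) (closed)

[5] `<polyline>` open polyline, #ff8800→engrave S273 F3076: (143.804,67.073) → (145.010,160.940) → (136.622,55.477) → (45.741,33.129) → (93.492,51.462) → (9.365,63.443)

[6] `<path>` open polyline, #000000→cut S837 F1328: (110.528,12.829) → (60.648,110.782) → (134.557,115.705) → (130.456,160.377) → (6.979,10.451) → (65.737,22.825)

G21
G90
G00 X127.832 Y149.160
M3 S273
G1 X126.748 Y154.610 F3076
G1 X123.661 Y159.231
G1 X119.040 Y162.318
G1 X113.590 Y163.402
G1 X108.140 Y162.318
G1 X103.519 Y159.231
G1 X100.432 Y154.610
G1 X99.348 Y149.160
G1 X100.432 Y143.710
G1 X103.519 Y139.089
G1 X108.140 Y136.002
G1 X113.590 Y134.918
G1 X119.040 Y136.002
G1 X123.661 Y139.089
G1 X126.748 Y143.710
G1 X127.832 Y149.160
G00 X31.764 Y161.284
M3 S273
G1 X74.442 Y161.284 F3076
G1 X74.442 Y135.367
G1 X31.764 Y135.367
G1 X31.764 Y161.284
G00 X20.771 Y67.282
M3 S837
G1 X23.896 Y74.723 F1328
G1 X29.604 Y84.680
G1 X36.574 Y95.831
G1 X43.484 Y106.852
G1 X49.015 Y116.422
G1 X51.845 Y123.218
G1 X50.653 Y125.919
G1 X44.119 Y123.201
G00 X84.437 Y135.540
M3 S273
G1 X82.471 Y140.599 F3076
G1 X85.869 Y144.830
G1 X91.233 Y144.004
G1 X93.199 Y138.945
G1 X89.801 Y134.714
G1 X84.437 Y135.540
G00 X143.804 Y67.073
M3 S273
G1 X145.010 Y160.940 F3076
G1 X136.622 Y55.477
G1 X45.741 Y33.129
G1 X93.492 Y51.462
G1 X9.365 Y63.443
G00 X110.528 Y12.829
M3 S837
G1 X60.648 Y110.782 F1328
G1 X134.557 Y115.705
G1 X130.456 Y160.377
G1 X6.979 Y10.451
G1 X65.737 Y22.825
M5
G00 X0.000 Y0.000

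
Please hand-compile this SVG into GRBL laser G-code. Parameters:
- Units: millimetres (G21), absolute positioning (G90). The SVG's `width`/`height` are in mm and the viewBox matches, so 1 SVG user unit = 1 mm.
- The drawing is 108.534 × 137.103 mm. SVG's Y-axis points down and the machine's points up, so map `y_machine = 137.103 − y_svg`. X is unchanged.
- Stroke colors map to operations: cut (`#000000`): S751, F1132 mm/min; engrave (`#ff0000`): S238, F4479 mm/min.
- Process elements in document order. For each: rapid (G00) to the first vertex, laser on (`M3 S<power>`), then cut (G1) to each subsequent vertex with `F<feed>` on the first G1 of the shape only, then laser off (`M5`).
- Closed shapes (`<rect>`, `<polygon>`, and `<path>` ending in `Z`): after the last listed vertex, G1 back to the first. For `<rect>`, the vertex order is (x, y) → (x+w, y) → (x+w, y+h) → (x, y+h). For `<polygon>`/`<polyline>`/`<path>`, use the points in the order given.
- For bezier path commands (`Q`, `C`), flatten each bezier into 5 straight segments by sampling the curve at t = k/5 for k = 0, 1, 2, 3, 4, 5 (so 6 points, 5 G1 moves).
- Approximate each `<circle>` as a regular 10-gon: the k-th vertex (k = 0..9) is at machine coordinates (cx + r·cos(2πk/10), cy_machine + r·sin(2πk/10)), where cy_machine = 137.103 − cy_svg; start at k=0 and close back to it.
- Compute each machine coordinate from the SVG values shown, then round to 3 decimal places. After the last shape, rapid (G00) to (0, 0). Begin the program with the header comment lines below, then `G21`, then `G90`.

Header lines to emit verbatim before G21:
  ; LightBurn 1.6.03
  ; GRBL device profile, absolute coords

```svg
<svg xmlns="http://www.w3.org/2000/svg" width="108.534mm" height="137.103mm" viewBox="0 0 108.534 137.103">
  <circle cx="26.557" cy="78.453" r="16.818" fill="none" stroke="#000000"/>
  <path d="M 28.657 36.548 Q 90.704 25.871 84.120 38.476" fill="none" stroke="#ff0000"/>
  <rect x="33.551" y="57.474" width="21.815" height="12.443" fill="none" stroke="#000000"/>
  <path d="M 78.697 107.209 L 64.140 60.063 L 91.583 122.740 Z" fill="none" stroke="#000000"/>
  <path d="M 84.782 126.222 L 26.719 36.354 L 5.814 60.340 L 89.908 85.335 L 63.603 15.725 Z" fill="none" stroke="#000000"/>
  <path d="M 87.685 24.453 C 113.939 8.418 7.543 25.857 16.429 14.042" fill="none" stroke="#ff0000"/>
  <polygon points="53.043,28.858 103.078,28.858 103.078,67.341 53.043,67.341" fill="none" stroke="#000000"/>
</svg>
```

viewBox `0 0 108.534 137.103` with mm width/height → 1 unit = 1 mm. Flip: y_m = 137.103 − y_svg.

**Shape 1** — `<circle>` circle, stroke `#000000` → cut (S751, F1132). Machine vertices: (43.375,58.650) → (40.163,68.535) → (31.754,74.645) → (21.360,74.645) → (12.951,68.535) → (9.739,58.650) → (12.951,48.765) → (21.360,42.655) → (31.754,42.655) → (40.163,48.765) → (43.375,58.650). Closed: final G1 returns to the first vertex.

**Shape 2** — `<path>` quadratic bezier, stroke `#ff0000` → engrave (S238, F4479). Control points (SVG): P0=(28.657,36.548), P1=(90.704,25.871), P2=(84.120,38.476); sampled at t=k/5. Machine vertices: (28.657,100.555) → (50.731,103.895) → (67.314,105.371) → (78.406,104.986) → (84.008,102.738) → (84.120,98.627). Open path.

**Shape 3** — `<rect>` rectangle, stroke `#000000` → cut (S751, F1132). Machine vertices: (33.551,79.629) → (55.366,79.629) → (55.366,67.186) → (33.551,67.186) → (33.551,79.629). Closed: final G1 returns to the first vertex.

**Shape 4** — `<path>` closed polygon, stroke `#000000` → cut (S751, F1132). Machine vertices: (78.697,29.894) → (64.140,77.040) → (91.583,14.363) → (78.697,29.894). Closed: final G1 returns to the first vertex.

**Shape 5** — `<path>` closed polygon, stroke `#000000` → cut (S751, F1132). Machine vertices: (84.782,10.881) → (26.719,100.749) → (5.814,76.763) → (89.908,51.768) → (63.603,121.378) → (84.782,10.881). Closed: final G1 returns to the first vertex.

**Shape 6** — `<path>` cubic bezier, stroke `#ff0000` → engrave (S238, F4479). Control points (SVG): P0=(87.685,24.453), P1=(113.939,8.418), P2=(7.543,25.857), P3=(16.429,14.042); sampled at t=k/5. Machine vertices: (87.685,112.650) → (89.503,118.756) → (71.385,119.839) → (45.234,118.910) → (22.948,118.981) → (16.429,123.061). Open path.

**Shape 7** — `<polygon>` rectangle, stroke `#000000` → cut (S751, F1132). Machine vertices: (53.043,108.245) → (103.078,108.245) → (103.078,69.762) → (53.043,69.762) → (53.043,108.245). Closed: final G1 returns to the first vertex.

; LightBurn 1.6.03
; GRBL device profile, absolute coords
G21
G90
G00 X43.375 Y58.650
M3 S751
G1 X40.163 Y68.535 F1132
G1 X31.754 Y74.645
G1 X21.360 Y74.645
G1 X12.951 Y68.535
G1 X9.739 Y58.650
G1 X12.951 Y48.765
G1 X21.360 Y42.655
G1 X31.754 Y42.655
G1 X40.163 Y48.765
G1 X43.375 Y58.650
M5
G00 X28.657 Y100.555
M3 S238
G1 X50.731 Y103.895 F4479
G1 X67.314 Y105.371
G1 X78.406 Y104.986
G1 X84.008 Y102.738
G1 X84.120 Y98.627
M5
G00 X33.551 Y79.629
M3 S751
G1 X55.366 Y79.629 F1132
G1 X55.366 Y67.186
G1 X33.551 Y67.186
G1 X33.551 Y79.629
M5
G00 X78.697 Y29.894
M3 S751
G1 X64.140 Y77.040 F1132
G1 X91.583 Y14.363
G1 X78.697 Y29.894
M5
G00 X84.782 Y10.881
M3 S751
G1 X26.719 Y100.749 F1132
G1 X5.814 Y76.763
G1 X89.908 Y51.768
G1 X63.603 Y121.378
G1 X84.782 Y10.881
M5
G00 X87.685 Y112.650
M3 S238
G1 X89.503 Y118.756 F4479
G1 X71.385 Y119.839
G1 X45.234 Y118.910
G1 X22.948 Y118.981
G1 X16.429 Y123.061
M5
G00 X53.043 Y108.245
M3 S751
G1 X103.078 Y108.245 F1132
G1 X103.078 Y69.762
G1 X53.043 Y69.762
G1 X53.043 Y108.245
M5
G00 X0.000 Y0.000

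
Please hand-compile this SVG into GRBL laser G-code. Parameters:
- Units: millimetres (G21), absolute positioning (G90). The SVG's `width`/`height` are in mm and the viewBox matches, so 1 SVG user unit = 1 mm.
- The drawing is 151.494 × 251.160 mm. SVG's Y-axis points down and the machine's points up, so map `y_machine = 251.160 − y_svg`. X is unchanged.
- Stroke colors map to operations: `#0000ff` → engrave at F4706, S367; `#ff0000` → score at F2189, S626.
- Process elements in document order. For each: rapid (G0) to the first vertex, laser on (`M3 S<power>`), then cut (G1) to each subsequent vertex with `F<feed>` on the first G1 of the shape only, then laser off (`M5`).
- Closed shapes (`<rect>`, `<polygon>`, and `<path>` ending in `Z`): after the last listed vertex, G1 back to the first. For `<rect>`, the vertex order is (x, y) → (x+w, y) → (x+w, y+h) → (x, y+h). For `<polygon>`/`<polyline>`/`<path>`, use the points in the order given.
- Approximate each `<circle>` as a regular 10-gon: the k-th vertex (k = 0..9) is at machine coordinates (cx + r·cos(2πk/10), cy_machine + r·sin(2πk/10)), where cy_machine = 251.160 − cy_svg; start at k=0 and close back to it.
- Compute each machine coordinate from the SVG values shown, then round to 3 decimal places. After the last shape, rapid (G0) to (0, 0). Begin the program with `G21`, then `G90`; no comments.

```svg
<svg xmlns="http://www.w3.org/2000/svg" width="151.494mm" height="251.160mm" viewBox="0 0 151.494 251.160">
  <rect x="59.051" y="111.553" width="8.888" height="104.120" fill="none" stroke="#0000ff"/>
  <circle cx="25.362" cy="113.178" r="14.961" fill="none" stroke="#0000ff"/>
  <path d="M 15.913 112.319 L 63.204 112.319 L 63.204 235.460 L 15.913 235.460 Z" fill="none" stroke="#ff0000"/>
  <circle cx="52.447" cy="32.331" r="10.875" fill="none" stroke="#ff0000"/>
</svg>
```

viewBox `0 0 151.494 251.160` with mm width/height → 1 unit = 1 mm. Flip: y_m = 251.160 − y_svg.

**Shape 1** — `<rect>` rectangle, stroke `#0000ff` → engrave (S367, F4706). Machine vertices: (59.051,139.607) → (67.939,139.607) → (67.939,35.487) → (59.051,35.487) → (59.051,139.607). Closed: final G1 returns to the first vertex.

**Shape 2** — `<circle>` circle, stroke `#0000ff` → engrave (S367, F4706). Machine vertices: (40.323,137.982) → (37.466,146.776) → (29.985,152.211) → (20.739,152.211) → (13.258,146.776) → (10.401,137.982) → (13.258,129.188) → (20.739,123.753) → (29.985,123.753) → (37.466,129.188) → (40.323,137.982). Closed: final G1 returns to the first vertex.

**Shape 3** — `<path>` rectangle, stroke `#ff0000` → score (S626, F2189). Machine vertices: (15.913,138.841) → (63.204,138.841) → (63.204,15.700) → (15.913,15.700) → (15.913,138.841). Closed: final G1 returns to the first vertex.

**Shape 4** — `<circle>` circle, stroke `#ff0000` → score (S626, F2189). Machine vertices: (63.322,218.829) → (61.245,225.221) → (55.808,229.172) → (49.086,229.172) → (43.649,225.221) → (41.572,218.829) → (43.649,212.437) → (49.086,208.486) → (55.808,208.486) → (61.245,212.437) → (63.322,218.829). Closed: final G1 returns to the first vertex.

G21
G90
G0 X59.051 Y139.607
M3 S367
G1 X67.939 Y139.607 F4706
G1 X67.939 Y35.487
G1 X59.051 Y35.487
G1 X59.051 Y139.607
M5
G0 X40.323 Y137.982
M3 S367
G1 X37.466 Y146.776 F4706
G1 X29.985 Y152.211
G1 X20.739 Y152.211
G1 X13.258 Y146.776
G1 X10.401 Y137.982
G1 X13.258 Y129.188
G1 X20.739 Y123.753
G1 X29.985 Y123.753
G1 X37.466 Y129.188
G1 X40.323 Y137.982
M5
G0 X15.913 Y138.841
M3 S626
G1 X63.204 Y138.841 F2189
G1 X63.204 Y15.700
G1 X15.913 Y15.700
G1 X15.913 Y138.841
M5
G0 X63.322 Y218.829
M3 S626
G1 X61.245 Y225.221 F2189
G1 X55.808 Y229.172
G1 X49.086 Y229.172
G1 X43.649 Y225.221
G1 X41.572 Y218.829
G1 X43.649 Y212.437
G1 X49.086 Y208.486
G1 X55.808 Y208.486
G1 X61.245 Y212.437
G1 X63.322 Y218.829
M5
G0 X0.000 Y0.000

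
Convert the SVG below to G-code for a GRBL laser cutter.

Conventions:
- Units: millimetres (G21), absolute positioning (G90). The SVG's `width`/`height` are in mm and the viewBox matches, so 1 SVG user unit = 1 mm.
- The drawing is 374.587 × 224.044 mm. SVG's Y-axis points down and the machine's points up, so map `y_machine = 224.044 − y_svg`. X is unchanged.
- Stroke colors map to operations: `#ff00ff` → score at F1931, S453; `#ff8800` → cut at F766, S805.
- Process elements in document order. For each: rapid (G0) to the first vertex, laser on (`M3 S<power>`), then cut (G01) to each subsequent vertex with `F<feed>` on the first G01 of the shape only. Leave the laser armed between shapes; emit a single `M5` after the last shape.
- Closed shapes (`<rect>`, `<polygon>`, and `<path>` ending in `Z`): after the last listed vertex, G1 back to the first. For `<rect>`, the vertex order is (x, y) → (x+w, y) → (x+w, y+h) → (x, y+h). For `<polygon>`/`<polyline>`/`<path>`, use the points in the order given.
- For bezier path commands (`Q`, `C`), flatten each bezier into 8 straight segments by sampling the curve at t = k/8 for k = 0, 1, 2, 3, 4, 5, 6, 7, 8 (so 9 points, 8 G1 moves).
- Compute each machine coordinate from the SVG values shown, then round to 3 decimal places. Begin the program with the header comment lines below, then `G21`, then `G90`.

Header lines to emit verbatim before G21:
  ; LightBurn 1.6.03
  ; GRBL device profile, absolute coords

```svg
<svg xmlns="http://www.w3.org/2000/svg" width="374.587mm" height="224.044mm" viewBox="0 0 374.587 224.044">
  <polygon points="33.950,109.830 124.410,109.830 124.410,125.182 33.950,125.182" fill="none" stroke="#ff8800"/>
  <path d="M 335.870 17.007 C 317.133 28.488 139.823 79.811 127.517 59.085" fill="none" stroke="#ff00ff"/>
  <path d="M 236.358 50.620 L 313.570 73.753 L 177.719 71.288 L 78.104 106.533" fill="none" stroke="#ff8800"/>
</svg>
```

; LightBurn 1.6.03
; GRBL device profile, absolute coords
G21
G90
G0 X33.950 Y114.214
M3 S805
G01 X124.410 Y114.214 F766
G01 X124.410 Y98.862
G01 X33.950 Y98.862
G01 X33.950 Y114.214
G0 X335.870 Y207.037
M3 S453
G01 X322.043 Y201.083 F1931
G01 X297.141 Y192.704
G01 X264.957 Y183.213
G01 X229.282 Y173.920
G01 X193.909 Y166.137
G01 X162.629 Y161.175
G01 X139.234 Y160.346
G01 X127.517 Y164.959
G0 X236.358 Y173.424
M3 S805
G01 X313.570 Y150.291 F766
G01 X177.719 Y152.756
G01 X78.104 Y117.511
M5

viewBox `0 0 374.587 224.044` with mm width/height → 1 unit = 1 mm. Flip: y_m = 224.044 − y_svg.

**Shape 1** — `<polygon>` rectangle, stroke `#ff8800` → cut (S805, F766). Machine vertices: (33.950,114.214) → (124.410,114.214) → (124.410,98.862) → (33.950,98.862) → (33.950,114.214). Closed: final G1 returns to the first vertex.

**Shape 2** — `<path>` cubic bezier, stroke `#ff00ff` → score (S453, F1931). Control points (SVG): P0=(335.870,17.007), P1=(317.133,28.488), P2=(139.823,79.811), P3=(127.517,59.085); sampled at t=k/8. Machine vertices: (335.870,207.037) → (322.043,201.083) → (297.141,192.704) → (264.957,183.213) → (229.282,173.920) → (193.909,166.137) → (162.629,161.175) → (139.234,160.346) → (127.517,164.959). Open path.

**Shape 3** — `<path>` open polyline, stroke `#ff8800` → cut (S805, F766). Machine vertices: (236.358,173.424) → (313.570,150.291) → (177.719,152.756) → (78.104,117.511). Open path.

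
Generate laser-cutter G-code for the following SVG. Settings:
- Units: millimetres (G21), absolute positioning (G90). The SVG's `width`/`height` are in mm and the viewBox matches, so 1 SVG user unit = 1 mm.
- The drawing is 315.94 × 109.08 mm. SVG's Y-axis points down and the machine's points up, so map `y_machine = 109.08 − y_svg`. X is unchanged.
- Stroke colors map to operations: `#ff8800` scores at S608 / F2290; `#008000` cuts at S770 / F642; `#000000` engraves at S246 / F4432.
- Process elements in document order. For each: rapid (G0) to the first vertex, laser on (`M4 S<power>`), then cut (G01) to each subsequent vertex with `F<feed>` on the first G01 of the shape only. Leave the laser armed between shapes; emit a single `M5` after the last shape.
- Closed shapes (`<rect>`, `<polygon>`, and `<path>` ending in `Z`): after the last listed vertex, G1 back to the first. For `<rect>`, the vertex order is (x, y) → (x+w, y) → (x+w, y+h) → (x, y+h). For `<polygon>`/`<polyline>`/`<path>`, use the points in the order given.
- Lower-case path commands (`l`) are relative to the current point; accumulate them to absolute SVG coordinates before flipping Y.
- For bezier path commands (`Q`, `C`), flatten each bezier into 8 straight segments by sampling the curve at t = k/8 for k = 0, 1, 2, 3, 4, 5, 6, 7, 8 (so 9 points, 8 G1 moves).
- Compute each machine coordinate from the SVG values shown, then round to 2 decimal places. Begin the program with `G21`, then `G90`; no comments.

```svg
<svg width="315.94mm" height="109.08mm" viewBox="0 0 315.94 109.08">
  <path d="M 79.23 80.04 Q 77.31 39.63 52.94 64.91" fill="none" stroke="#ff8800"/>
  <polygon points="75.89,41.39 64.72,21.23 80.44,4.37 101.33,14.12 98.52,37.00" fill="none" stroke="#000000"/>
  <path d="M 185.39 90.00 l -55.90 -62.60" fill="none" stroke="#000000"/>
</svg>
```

G21
G90
G0 X79.23 Y29.04
M4 S608
G01 X78.40 Y38.12 F2290
G01 X76.87 Y45.14
G01 X74.63 Y50.11
G01 X71.70 Y53.03
G01 X68.06 Y53.89
G01 X63.72 Y52.70
G01 X58.68 Y49.46
G01 X52.94 Y44.17
G0 X75.89 Y67.69
M4 S246
G01 X64.72 Y87.85 F4432
G01 X80.44 Y104.71
G01 X101.33 Y94.96
G01 X98.52 Y72.08
G01 X75.89 Y67.69
G0 X185.39 Y19.08
M4 S246
G01 X129.49 Y81.68 F4432
M5

Since the viewBox matches the mm dimensions, user units are millimetres directly. The only transform is the Y-flip y_m = 109.08 − y_svg.

Shape 1 is a quadratic bezier drawn with `<path>`. Its stroke #ff8800 means score at S608, F2290. After flipping Y the toolpath is (79.23,29.04) → (78.40,38.12) → (76.87,45.14) → (74.63,50.11) → (71.70,53.03) → (68.06,53.89) → (63.72,52.70) → (58.68,49.46) → (52.94,44.17).

Shape 2 is a regular polygon drawn with `<polygon>`. Its stroke #000000 means engrave at S246, F4432. After flipping Y the toolpath is (75.89,67.69) → (64.72,87.85) → (80.44,104.71) → (101.33,94.96) → (98.52,72.08) → (75.89,67.69), returning to the start.

Shape 3 is a line segment drawn with `<path>`. Its stroke #000000 means engrave at S246, F4432. After flipping Y the toolpath is (185.39,19.08) → (129.49,81.68).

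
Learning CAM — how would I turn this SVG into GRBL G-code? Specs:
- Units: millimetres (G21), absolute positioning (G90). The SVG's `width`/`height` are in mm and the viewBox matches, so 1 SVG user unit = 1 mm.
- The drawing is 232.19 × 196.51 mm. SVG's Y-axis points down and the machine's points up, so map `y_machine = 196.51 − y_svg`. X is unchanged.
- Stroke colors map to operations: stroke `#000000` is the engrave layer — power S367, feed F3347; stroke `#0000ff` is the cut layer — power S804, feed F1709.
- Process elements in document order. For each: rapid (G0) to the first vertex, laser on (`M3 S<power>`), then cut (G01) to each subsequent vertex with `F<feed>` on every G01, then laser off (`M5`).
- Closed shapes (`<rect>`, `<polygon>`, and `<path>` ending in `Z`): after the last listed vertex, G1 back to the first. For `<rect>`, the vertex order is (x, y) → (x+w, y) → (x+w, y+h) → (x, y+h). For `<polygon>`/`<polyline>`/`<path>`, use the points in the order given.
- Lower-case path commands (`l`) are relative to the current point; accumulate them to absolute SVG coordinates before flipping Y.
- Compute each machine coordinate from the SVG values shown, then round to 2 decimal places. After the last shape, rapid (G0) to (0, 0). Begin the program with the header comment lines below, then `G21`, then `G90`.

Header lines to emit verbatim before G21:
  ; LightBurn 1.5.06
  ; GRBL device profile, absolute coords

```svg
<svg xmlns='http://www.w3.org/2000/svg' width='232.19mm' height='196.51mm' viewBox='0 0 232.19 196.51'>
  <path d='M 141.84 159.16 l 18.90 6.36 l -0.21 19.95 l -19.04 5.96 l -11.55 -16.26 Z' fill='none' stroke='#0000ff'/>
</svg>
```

Since the viewBox matches the mm dimensions, user units are millimetres directly. The only transform is the Y-flip y_m = 196.51 − y_svg.

Shape 1 is a regular polygon drawn with `<path>`. Its stroke #0000ff means cut at S804, F1709. After flipping Y the toolpath is (141.84,37.35) → (160.74,30.99) → (160.53,11.04) → (141.49,5.08) → (129.94,21.34) → (141.84,37.35), returning to the start.

; LightBurn 1.5.06
; GRBL device profile, absolute coords
G21
G90
G0 X141.84 Y37.35
M3 S804
G01 X160.74 Y30.99 F1709
G01 X160.53 Y11.04 F1709
G01 X141.49 Y5.08 F1709
G01 X129.94 Y21.34 F1709
G01 X141.84 Y37.35 F1709
M5
G0 X0.00 Y0.00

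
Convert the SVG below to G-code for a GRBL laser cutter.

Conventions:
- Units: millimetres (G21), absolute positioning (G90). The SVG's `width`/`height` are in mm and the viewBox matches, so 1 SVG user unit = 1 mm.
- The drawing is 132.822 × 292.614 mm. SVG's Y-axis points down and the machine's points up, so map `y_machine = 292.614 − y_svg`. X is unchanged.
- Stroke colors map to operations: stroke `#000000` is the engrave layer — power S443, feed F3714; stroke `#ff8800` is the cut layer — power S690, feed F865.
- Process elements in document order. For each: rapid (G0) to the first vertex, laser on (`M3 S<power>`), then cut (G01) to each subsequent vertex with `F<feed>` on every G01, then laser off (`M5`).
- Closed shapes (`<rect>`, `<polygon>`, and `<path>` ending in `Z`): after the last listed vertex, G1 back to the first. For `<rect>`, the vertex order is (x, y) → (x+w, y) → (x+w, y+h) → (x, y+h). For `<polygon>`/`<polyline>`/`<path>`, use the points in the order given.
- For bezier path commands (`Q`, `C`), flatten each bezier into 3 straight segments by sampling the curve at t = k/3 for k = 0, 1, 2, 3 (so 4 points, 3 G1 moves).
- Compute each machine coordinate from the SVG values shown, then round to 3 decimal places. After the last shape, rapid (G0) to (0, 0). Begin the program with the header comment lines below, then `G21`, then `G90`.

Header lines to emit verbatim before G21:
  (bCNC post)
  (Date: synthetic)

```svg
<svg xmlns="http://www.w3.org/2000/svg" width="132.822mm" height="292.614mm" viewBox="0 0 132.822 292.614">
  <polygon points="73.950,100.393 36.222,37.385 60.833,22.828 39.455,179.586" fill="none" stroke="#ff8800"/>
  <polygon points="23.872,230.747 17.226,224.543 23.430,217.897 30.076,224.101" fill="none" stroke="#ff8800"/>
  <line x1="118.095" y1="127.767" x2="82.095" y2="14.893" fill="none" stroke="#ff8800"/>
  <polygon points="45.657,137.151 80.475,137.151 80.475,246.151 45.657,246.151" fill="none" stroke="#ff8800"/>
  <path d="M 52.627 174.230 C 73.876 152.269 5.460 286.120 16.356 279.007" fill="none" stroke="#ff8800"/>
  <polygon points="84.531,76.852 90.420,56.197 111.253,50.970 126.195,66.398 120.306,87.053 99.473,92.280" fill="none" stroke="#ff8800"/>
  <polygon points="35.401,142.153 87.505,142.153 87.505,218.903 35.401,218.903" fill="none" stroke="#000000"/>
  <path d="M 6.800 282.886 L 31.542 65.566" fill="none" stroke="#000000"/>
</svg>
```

viewBox `0 0 132.822 292.614` with mm width/height → 1 unit = 1 mm. Flip: y_m = 292.614 − y_svg.

**Shape 1** — `<polygon>` closed polygon, stroke `#ff8800` → cut (S690, F865). Machine vertices: (73.950,192.221) → (36.222,255.229) → (60.833,269.786) → (39.455,113.028) → (73.950,192.221). Closed: final G1 returns to the first vertex.

**Shape 2** — `<polygon>` regular polygon, stroke `#ff8800` → cut (S690, F865). Machine vertices: (23.872,61.867) → (17.226,68.071) → (23.430,74.717) → (30.076,68.513) → (23.872,61.867). Closed: final G1 returns to the first vertex.

**Shape 3** — `<line>` line segment, stroke `#ff8800` → cut (S690, F865). Machine vertices: (118.095,164.847) → (82.095,277.721). Open path.

**Shape 4** — `<polygon>` rectangle, stroke `#ff8800` → cut (S690, F865). Machine vertices: (45.657,155.463) → (80.475,155.463) → (80.475,46.463) → (45.657,46.463) → (45.657,155.463). Closed: final G1 returns to the first vertex.

**Shape 5** — `<path>` cubic bezier, stroke `#ff8800` → cut (S690, F865). Control points (SVG): P0=(52.627,174.230), P1=(73.876,152.269), P2=(5.460,286.120), P3=(16.356,279.007); sampled at t=k/3. Machine vertices: (52.627,118.384) → (50.246,99.399) → (25.639,42.490) → (16.356,13.607). Open path.

**Shape 6** — `<polygon>` regular polygon, stroke `#ff8800` → cut (S690, F865). Machine vertices: (84.531,215.762) → (90.420,236.417) → (111.253,241.644) → (126.195,226.216) → (120.306,205.561) → (99.473,200.334) → (84.531,215.762). Closed: final G1 returns to the first vertex.

**Shape 7** — `<polygon>` rectangle, stroke `#000000` → engrave (S443, F3714). Machine vertices: (35.401,150.461) → (87.505,150.461) → (87.505,73.711) → (35.401,73.711) → (35.401,150.461). Closed: final G1 returns to the first vertex.

**Shape 8** — `<path>` line segment, stroke `#000000` → engrave (S443, F3714). Machine vertices: (6.800,9.728) → (31.542,227.048). Open path.

(bCNC post)
(Date: synthetic)
G21
G90
G0 X73.950 Y192.221
M3 S690
G01 X36.222 Y255.229 F865
G01 X60.833 Y269.786 F865
G01 X39.455 Y113.028 F865
G01 X73.950 Y192.221 F865
M5
G0 X23.872 Y61.867
M3 S690
G01 X17.226 Y68.071 F865
G01 X23.430 Y74.717 F865
G01 X30.076 Y68.513 F865
G01 X23.872 Y61.867 F865
M5
G0 X118.095 Y164.847
M3 S690
G01 X82.095 Y277.721 F865
M5
G0 X45.657 Y155.463
M3 S690
G01 X80.475 Y155.463 F865
G01 X80.475 Y46.463 F865
G01 X45.657 Y46.463 F865
G01 X45.657 Y155.463 F865
M5
G0 X52.627 Y118.384
M3 S690
G01 X50.246 Y99.399 F865
G01 X25.639 Y42.490 F865
G01 X16.356 Y13.607 F865
M5
G0 X84.531 Y215.762
M3 S690
G01 X90.420 Y236.417 F865
G01 X111.253 Y241.644 F865
G01 X126.195 Y226.216 F865
G01 X120.306 Y205.561 F865
G01 X99.473 Y200.334 F865
G01 X84.531 Y215.762 F865
M5
G0 X35.401 Y150.461
M3 S443
G01 X87.505 Y150.461 F3714
G01 X87.505 Y73.711 F3714
G01 X35.401 Y73.711 F3714
G01 X35.401 Y150.461 F3714
M5
G0 X6.800 Y9.728
M3 S443
G01 X31.542 Y227.048 F3714
M5
G0 X0.000 Y0.000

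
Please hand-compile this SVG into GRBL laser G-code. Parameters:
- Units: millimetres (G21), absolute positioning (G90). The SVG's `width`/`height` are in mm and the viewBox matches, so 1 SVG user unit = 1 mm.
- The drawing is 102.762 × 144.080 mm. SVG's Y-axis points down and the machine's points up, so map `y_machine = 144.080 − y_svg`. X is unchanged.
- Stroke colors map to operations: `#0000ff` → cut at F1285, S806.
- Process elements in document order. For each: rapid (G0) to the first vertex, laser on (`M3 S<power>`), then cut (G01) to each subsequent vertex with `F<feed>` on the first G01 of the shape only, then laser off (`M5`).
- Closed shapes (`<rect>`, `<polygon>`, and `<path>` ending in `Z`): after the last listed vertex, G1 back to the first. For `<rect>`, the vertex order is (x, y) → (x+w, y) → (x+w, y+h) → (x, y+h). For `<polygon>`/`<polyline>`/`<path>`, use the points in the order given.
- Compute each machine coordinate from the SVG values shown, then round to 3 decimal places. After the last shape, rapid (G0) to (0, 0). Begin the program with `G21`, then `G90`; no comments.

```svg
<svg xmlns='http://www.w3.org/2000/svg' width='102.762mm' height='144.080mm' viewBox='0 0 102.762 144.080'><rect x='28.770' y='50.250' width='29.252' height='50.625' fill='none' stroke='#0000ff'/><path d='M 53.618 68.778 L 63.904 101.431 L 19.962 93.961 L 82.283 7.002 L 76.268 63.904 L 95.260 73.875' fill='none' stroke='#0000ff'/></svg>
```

G21
G90
G0 X28.770 Y93.830
M3 S806
G01 X58.022 Y93.830 F1285
G01 X58.022 Y43.205
G01 X28.770 Y43.205
G01 X28.770 Y93.830
M5
G0 X53.618 Y75.302
M3 S806
G01 X63.904 Y42.649 F1285
G01 X19.962 Y50.119
G01 X82.283 Y137.078
G01 X76.268 Y80.176
G01 X95.260 Y70.205
M5
G0 X0.000 Y0.000

1 u = 1 mm; y_m = 144.080 − y.

[1] `<rect>` rectangle, #0000ff→cut S806 F1285: (28.770,93.830) → (58.022,93.830) → (58.022,43.205) → (28.770,43.205) → (28.770,93.830) (closed)

[2] `<path>` open polyline, #0000ff→cut S806 F1285: (53.618,75.302) → (63.904,42.649) → (19.962,50.119) → (82.283,137.078) → (76.268,80.176) → (95.260,70.205)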